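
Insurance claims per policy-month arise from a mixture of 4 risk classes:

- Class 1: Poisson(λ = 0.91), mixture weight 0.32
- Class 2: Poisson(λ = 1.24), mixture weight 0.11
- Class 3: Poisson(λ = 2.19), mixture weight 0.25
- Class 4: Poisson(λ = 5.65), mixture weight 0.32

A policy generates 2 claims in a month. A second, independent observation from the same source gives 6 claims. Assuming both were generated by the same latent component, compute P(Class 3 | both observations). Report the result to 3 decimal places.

P(component k | x) = π_k·f_k(x) / marginal(x), where marginal(x) = Σ_j π_j·f_j(x).
Since both observations come from the same component, the likelihood for component k is f_k(x₁)·f_k(x₂).
  f_1 = [e^(−0.91)·0.91^2/2! = 0.166665] × [0.000317474] = 5.29118e-05
  f_2 = [e^(−1.24)·1.24^2/2! = 0.222479] × [0.00146107] = 0.000325058
  f_3 = [e^(−2.19)·2.19^2/2! = 0.268382] × [0.0171485] = 0.00460236
  f_4 = [e^(−5.65)·5.65^2/2! = 0.056144] × [0.158926] = 0.00892272
Unnormalised posteriors:
  π_1·f_1 = 0.32 × 5.29118e-05 = 1.69318e-05
  π_2·f_2 = 0.11 × 0.000325058 = 3.57564e-05
  π_3·f_3 = 0.25 × 0.00460236 = 0.00115059
  π_4·f_4 = 0.32 × 0.00892272 = 0.00285527
Evidence: 1.69318e-05 + 3.57564e-05 + 0.00115059 + 0.00285527 = 0.00405855
P(Class 3 | x) ≈ 0.283

0.283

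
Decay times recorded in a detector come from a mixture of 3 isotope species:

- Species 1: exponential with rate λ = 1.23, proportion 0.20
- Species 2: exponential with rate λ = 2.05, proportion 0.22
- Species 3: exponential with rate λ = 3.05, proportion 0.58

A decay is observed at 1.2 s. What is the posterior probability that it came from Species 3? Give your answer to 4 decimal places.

By Bayes' theorem, P(k | x) = P(Z=k) f_k(x) / Σ_j P(Z=j) f_j(x).
Evaluate each component's likelihood at the observed value:
  p_1 = 1.23·e^(−1.23·1.2) = 1.23·e^(−1.4760) = 0.281117
  p_2 = 2.05·e^(−2.05·1.2) = 2.05·e^(−2.4600) = 0.175142
  p_3 = 3.05·e^(−3.05·1.2) = 3.05·e^(−3.6600) = 0.0784842
Prior × likelihood for each component:
  P(Z=1)·p_1 = 0.20 × 0.281117 = 0.0562233
  P(Z=2)·p_2 = 0.22 × 0.175142 = 0.0385312
  P(Z=3)·p_3 = 0.58 × 0.0784842 = 0.0455208
Evidence: 0.0562233 + 0.0385312 + 0.0455208 = 0.140275
Responsibility of Species 3: 0.0455208 / 0.140275 ≈ 0.3245

0.3245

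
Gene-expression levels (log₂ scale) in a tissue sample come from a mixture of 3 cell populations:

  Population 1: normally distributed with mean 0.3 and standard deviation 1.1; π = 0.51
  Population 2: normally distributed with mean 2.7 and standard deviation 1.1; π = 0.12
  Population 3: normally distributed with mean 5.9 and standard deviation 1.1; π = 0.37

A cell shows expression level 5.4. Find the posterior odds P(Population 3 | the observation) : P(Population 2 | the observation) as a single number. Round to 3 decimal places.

Since P(k|x) ∝ P(Z=k) f_k(x), the posterior odds are P(Z=i) f_i(x) / (P(Z=j) f_j(x)).
Normal densities:
  p_1 = 7.7938e-06
  p_2 = 0.0178341
  p_3 = 0.327079
Odds = (0.37/0.12) × (0.327079/0.0178341) = 3.08333 × 18.3401 ≈ 56.549

56.549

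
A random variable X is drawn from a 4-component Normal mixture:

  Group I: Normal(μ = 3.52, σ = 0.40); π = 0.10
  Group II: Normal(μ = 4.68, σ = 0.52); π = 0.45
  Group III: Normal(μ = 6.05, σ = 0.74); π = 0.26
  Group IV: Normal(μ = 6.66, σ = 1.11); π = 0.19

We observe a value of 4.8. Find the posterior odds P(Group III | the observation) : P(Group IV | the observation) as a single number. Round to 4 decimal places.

Only the two components matter; the odds are (π_i f_i(x)) / (π_j f_j(x)).
Normal densities:
  f_I = (1/(0.40·√(2π)))·exp(−(4.8−3.52)²/(2·0.40²)) = 0.997356·exp(-5.12000) = 0.00596022
  f_II = (1/(0.52·√(2π)))·exp(−(4.8−4.68)²/(2·0.52²)) = 0.767197·exp(-0.02663) = 0.747038
  f_III = (1/(0.74·√(2π)))·exp(−(4.8−6.05)²/(2·0.74²)) = 0.539111·exp(-1.42668) = 0.129443
  f_IV = (1/(1.11·√(2π)))·exp(−(4.8−6.66)²/(2·1.11²)) = 0.359407·exp(-1.40394) = 0.0882799
Odds = (0.26/0.19) × (0.129443/0.0882799) = 1.36842 × 1.46628 ≈ 2.0065

2.0065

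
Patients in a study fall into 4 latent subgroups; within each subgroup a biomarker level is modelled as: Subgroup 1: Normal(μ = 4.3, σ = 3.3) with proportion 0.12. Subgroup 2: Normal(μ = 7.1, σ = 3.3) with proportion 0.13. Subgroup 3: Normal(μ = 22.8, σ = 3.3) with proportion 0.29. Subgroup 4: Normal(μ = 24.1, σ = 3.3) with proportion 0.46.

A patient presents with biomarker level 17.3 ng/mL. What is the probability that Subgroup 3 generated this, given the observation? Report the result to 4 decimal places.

The responsibility of component k is π_k f_k(x) divided by Σ_j π_j f_j(x).
Evaluate each component's likelihood at the observed value:
  f_1 = (1/(3.3·√(2π)))·exp(−(17.3−4.3)²/(2·3.3²)) = 0.120892·exp(-7.75941) = 5.15853e-05
  f_2 = (1/(3.3·√(2π)))·exp(−(17.3−7.1)²/(2·3.3²)) = 0.120892·exp(-4.77686) = 0.0010182
  f_3 = (1/(3.3·√(2π)))·exp(−(17.3−22.8)²/(2·3.3²)) = 0.120892·exp(-1.38889) = 0.0301446
  f_4 = (1/(3.3·√(2π)))·exp(−(17.3−24.1)²/(2·3.3²)) = 0.120892·exp(-2.12305) = 0.0144666
Multiply by the mixture weights:
  π_1·f_1 = 0.12 × 5.15853e-05 = 6.19024e-06
  π_2·f_2 = 0.13 × 0.0010182 = 0.000132366
  π_3·f_3 = 0.29 × 0.0301446 = 0.00874193
  π_4·f_4 = 0.46 × 0.0144666 = 0.00665466
Denominator: 6.19024e-06 + 0.000132366 + 0.00874193 + 0.00665466 = 0.0155351
So the posterior for Subgroup 3 is 0.00874193 / 0.0155351 ≈ 0.5627.

0.5627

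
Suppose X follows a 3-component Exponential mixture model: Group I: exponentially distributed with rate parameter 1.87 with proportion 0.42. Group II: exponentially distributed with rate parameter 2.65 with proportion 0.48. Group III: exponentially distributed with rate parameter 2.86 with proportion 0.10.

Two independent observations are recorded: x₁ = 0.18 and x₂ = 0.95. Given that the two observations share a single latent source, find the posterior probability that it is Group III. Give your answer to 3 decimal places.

0.085

The responsibility of component k is π_k f_k(x) divided by Σ_j π_j f_j(x).
Since both observations come from the same component, the likelihood for component k is f_k(x₁)·f_k(x₂).
  p_I = [1.87·e^(−1.87·0.18) = 1.87·e^(−0.3366) = 1.33554] × [0.316459] = 0.422645
  p_II = [2.65·e^(−2.65·0.18) = 2.65·e^(−0.4770) = 1.6447] × [0.213752] = 0.351558
  p_III = [2.86·e^(−2.86·0.18) = 2.86·e^(−0.5148) = 1.70919] × [0.188968] = 0.322983
Unnormalised posteriors:
  π_I·p_I = 0.42 × 0.422645 = 0.177511
  π_II·p_II = 0.48 × 0.351558 = 0.168748
  π_III·p_III = 0.10 × 0.322983 = 0.0322983
Sum: 0.177511 + 0.168748 + 0.0322983 = 0.378557
P(Group III | data) ≈ 0.085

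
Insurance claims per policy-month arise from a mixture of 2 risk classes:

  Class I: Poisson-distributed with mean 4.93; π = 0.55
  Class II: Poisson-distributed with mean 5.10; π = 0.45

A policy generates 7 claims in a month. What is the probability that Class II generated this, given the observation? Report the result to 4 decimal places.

0.4667

By Bayes' theorem, P(k | x) = P(Z=k) f_k(x) / Σ_j P(Z=j) f_j(x).
Poisson probabilities:
  p_I = 0.101491
  p_II = 0.108557
Multiply by the mixture weights:
  P(Z=I)·p_I = 0.55 × 0.101491 = 0.0558199
  P(Z=II)·p_II = 0.45 × 0.108557 = 0.0488508
Sum: 0.0558199 + 0.0488508 = 0.104671
Responsibility of Class II: 0.0488508 / 0.104671 ≈ 0.4667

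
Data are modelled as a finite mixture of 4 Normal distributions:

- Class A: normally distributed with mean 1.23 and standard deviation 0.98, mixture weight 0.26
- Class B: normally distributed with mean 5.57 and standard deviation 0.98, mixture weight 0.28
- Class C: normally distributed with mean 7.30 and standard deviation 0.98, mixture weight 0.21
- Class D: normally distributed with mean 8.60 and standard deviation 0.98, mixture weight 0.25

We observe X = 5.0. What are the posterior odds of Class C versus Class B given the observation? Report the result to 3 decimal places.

0.057

Posterior odds = (π_i f_i(x)) / (π_j f_j(x)); the normalising sum cancels.
Component likelihoods at x = 5.0:
  f_A = 0.000248963
  f_B = 0.343735
  f_C = 0.0259185
  f_D = 0.000477988
Posterior odds = (π_C·f_C) / (π_B·f_B) = (0.21·0.0259185) / (0.28·0.343735) = 0.00544289 / 0.0962458 ≈ 0.057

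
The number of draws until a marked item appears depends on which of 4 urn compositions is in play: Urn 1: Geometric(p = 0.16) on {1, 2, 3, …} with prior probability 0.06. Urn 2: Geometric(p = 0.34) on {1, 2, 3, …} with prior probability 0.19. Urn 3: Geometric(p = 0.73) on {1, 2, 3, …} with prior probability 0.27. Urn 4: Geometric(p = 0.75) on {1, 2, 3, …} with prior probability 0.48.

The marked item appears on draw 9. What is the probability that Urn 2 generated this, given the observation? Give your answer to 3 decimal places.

Apply Bayes' rule: the posterior for each component is proportional to its prior times its likelihood at x.
Component likelihoods at x = 9:
  L_1 = 0.16·(1−0.16)^8 = 0.16·0.247876 = 0.0396601
  L_2 = 0.34·(1−0.34)^8 = 0.34·0.0360041 = 0.0122414
  L_3 = 0.73·(1−0.73)^8 = 0.73·2.8243e-05 = 2.06174e-05
  L_4 = 0.75·(1−0.75)^8 = 0.75·1.52588e-05 = 1.14441e-05
Unnormalised posteriors:
  π_1·L_1 = 0.06 × 0.0396601 = 0.00237961
  π_2·L_2 = 0.19 × 0.0122414 = 0.00232586
  π_3·L_3 = 0.27 × 2.06174e-05 = 5.56669e-06
  π_4·L_4 = 0.48 × 1.14441e-05 = 5.49316e-06
Normaliser: 0.00237961 + 0.00232586 + 5.56669e-06 + 5.49316e-06 = 0.00471653
P(Urn 2 | data) ≈ 0.493

0.493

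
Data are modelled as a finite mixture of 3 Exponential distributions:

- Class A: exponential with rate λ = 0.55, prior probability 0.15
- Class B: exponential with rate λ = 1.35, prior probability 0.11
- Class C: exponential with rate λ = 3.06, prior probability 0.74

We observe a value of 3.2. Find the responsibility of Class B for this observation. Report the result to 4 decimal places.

0.1212

P(component k | x) = π_k·f_k(x) / marginal(x), where marginal(x) = Σ_j π_j·f_j(x).
Exponential densities:
  L_A = 0.55·e^(−0.55·3.2) = 0.55·e^(−1.7600) = 0.0946247
  L_B = 1.35·e^(−1.35·3.2) = 1.35·e^(−4.3200) = 0.0179548
  L_C = 3.06·e^(−3.06·3.2) = 3.06·e^(−9.7920) = 0.000171045
Weight by the priors:
  π_A·L_A = 0.15 × 0.0946247 = 0.0141937
  π_B·L_B = 0.11 × 0.0179548 = 0.00197503
  π_C·L_C = 0.74 × 0.000171045 = 0.000126573
Marginal: 0.0141937 + 0.00197503 + 0.000126573 = 0.0162953
So the posterior for Class B is 0.00197503 / 0.0162953 ≈ 0.1212.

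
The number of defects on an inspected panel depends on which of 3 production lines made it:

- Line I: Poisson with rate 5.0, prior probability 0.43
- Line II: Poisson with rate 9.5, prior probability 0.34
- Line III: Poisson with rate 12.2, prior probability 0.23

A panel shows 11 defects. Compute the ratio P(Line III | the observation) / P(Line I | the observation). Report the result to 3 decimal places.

Posterior odds = (π_i f_i(x)) / (π_j f_j(x)); the normalising sum cancels.
Component likelihoods at x = 11 defects:
  f_I = 0.00824218
  f_II = 0.106661
  f_III = 0.112308
Posterior odds = (π_III·f_III) / (π_I·f_I) = (0.23·0.112308) / (0.43·0.00824218) = 0.0258308 / 0.00354414 ≈ 7.288

7.288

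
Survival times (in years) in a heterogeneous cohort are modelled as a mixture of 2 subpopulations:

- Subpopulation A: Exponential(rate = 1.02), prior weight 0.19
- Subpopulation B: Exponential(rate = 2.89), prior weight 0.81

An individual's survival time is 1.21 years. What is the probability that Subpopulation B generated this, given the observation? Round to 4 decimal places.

Posterior ∝ prior × likelihood, so P(k | x) ∝ w_k f_k(x); normalise over all components.
Component likelihoods at x = 1.21 years:
  f_A = 0.296889
  f_B = 0.0875414
Prior × likelihood for each component:
  w_A·f_A = 0.19 × 0.296889 = 0.0564089
  w_B·f_B = 0.81 × 0.0875414 = 0.0709085
Marginal: 0.0564089 + 0.0709085 = 0.127317
So the posterior for Subpopulation B is 0.0709085 / 0.127317 ≈ 0.5569.

0.5569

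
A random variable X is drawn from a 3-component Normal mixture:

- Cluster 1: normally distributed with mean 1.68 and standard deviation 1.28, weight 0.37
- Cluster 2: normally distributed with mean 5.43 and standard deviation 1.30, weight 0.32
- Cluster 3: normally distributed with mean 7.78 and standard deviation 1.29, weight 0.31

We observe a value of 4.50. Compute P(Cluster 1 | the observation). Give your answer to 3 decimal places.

0.113

By Bayes' theorem, P(k | x) = π_k f_k(x) / Σ_j π_j f_j(x).
Component likelihoods at x = 4.50:
  p_1 = 0.0275245
  p_2 = 0.237594
  p_3 = 0.0122029
Multiply by the mixture weights:
  π_1·p_1 = 0.37 × 0.0275245 = 0.0101841
  π_2·p_2 = 0.32 × 0.237594 = 0.0760302
  π_3·p_3 = 0.31 × 0.0122029 = 0.00378291
Evidence: 0.0101841 + 0.0760302 + 0.00378291 = 0.0899972
So the posterior for Cluster 1 is 0.0101841 / 0.0899972 ≈ 0.113.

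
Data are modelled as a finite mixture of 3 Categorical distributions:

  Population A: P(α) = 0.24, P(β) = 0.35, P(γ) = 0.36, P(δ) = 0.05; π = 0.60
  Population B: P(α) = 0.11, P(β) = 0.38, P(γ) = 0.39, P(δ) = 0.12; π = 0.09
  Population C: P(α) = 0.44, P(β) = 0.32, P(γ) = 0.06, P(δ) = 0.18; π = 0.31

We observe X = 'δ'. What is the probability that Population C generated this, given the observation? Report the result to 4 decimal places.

0.5776

The responsibility of component k is w_k f_k(x) divided by Σ_j w_j f_j(x).
Evaluate each component's likelihood at the observed value:
  L_A = P(δ | comp) = 0.05
  L_B = P(δ | comp) = 0.12
  L_C = P(δ | comp) = 0.18
Multiply by the mixture weights:
  w_A·L_A = 0.60 × 0.05 = 0.03
  w_B·L_B = 0.09 × 0.12 = 0.0108
  w_C·L_C = 0.31 × 0.18 = 0.0558
Denominator: 0.03 + 0.0108 + 0.0558 = 0.0966
So the posterior for Population C is 0.0558 / 0.0966 ≈ 0.5776.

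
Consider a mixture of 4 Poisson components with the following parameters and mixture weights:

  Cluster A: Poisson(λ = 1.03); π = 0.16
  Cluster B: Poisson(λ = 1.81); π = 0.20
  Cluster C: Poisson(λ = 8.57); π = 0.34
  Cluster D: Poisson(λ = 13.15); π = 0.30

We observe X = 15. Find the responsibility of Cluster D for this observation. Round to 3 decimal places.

Posterior ∝ prior × likelihood, so P(k | x) ∝ w_k f_k(x); normalise over all components.
Poisson probabilities:
  f_A = e^(−1.03)·1.03^15/15! = 4.25339e-13
  f_B = e^(−1.81)·1.81^15/15! = 9.175e-10
  f_C = e^(−8.57)·8.57^15/15! = 0.0143321
  f_D = e^(−13.15)·13.15^15/15! = 0.0904512
Weight by the priors:
  w_A·f_A = 0.16 × 4.25339e-13 = 6.80543e-14
  w_B·f_B = 0.20 × 9.175e-10 = 1.835e-10
  w_C·f_C = 0.34 × 0.0143321 = 0.0048729
  w_D·f_D = 0.30 × 0.0904512 = 0.0271354
Sum: 6.80543e-14 + 1.835e-10 + 0.0048729 + 0.0271354 = 0.0320083
P(Cluster D | the observation) = 0.0271354 / 0.0320083 ≈ 0.848

0.848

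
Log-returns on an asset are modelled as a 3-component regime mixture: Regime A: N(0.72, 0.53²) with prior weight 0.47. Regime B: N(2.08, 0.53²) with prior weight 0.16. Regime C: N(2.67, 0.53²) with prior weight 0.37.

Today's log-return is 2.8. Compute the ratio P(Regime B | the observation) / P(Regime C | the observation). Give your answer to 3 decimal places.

The posterior odds equal the prior odds times the likelihood ratio: (w_i/w_j)·(f_i(x)/f_j(x)).
Evaluate each component's likelihood at the observed value:
  f_A = 0.000340525
  f_B = 0.29915
  f_C = 0.730415
Odds = (0.16/0.37) × (0.29915/0.730415) = 0.432432 × 0.409562 ≈ 0.177

0.177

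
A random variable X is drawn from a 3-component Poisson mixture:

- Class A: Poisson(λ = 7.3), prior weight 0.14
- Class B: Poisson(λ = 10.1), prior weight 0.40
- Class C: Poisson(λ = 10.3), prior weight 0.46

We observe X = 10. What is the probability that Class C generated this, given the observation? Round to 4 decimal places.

0.4835

Posterior ∝ prior × likelihood, so P(k | x) ∝ P(Z=k) f_k(x); normalise over all components.
Component likelihoods at x = 10:
  f_A = 0.0800048
  f_B = 0.125048
  f_C = 0.124559
Unnormalised posteriors:
  P(Z=A)·f_A = 0.14 × 0.0800048 = 0.0112007
  P(Z=B)·f_B = 0.40 × 0.125048 = 0.0500192
  P(Z=C)·f_C = 0.46 × 0.124559 = 0.0572973
Marginal: 0.0112007 + 0.0500192 + 0.0572973 = 0.118517
Responsibility of Class C: 0.0572973 / 0.118517 ≈ 0.4835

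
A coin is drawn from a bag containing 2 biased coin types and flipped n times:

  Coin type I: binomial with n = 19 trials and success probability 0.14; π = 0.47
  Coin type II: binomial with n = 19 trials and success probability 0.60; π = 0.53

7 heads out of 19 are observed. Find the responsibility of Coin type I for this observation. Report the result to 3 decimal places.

P(component k | x) = P(Z=k)·f_k(x) / marginal(x), where marginal(x) = Σ_j P(Z=j)·f_j(x).
Component likelihoods at x = 7 heads out of 19:
  f_I = 0.0086937
  f_II = 0.023665
Multiply by the mixture weights:
  P(Z=I)·f_I = 0.47 × 0.0086937 = 0.00408604
  P(Z=II)·f_II = 0.53 × 0.023665 = 0.0125424
Normaliser: 0.00408604 + 0.0125424 = 0.0166285
P(Coin type I | 7 heads out of 19) ≈ 0.246

0.246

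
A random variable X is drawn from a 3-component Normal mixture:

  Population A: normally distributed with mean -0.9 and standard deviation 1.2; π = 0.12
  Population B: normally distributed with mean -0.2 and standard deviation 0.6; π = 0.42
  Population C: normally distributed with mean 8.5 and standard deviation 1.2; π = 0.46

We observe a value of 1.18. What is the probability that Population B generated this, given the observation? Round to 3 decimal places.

0.691

P(component k | x) = π_k·f_k(x) / marginal(x), where marginal(x) = Σ_j π_j·f_j(x).
Evaluate each component's likelihood at the observed value:
  f_A = (1/(1.2·√(2π)))·exp(−(1.18−-0.9)²/(2·1.2²)) = 0.332452·exp(-1.50222) = 0.0740154
  f_B = (1/(0.6·√(2π)))·exp(−(1.18−-0.2)²/(2·0.6²)) = 0.664904·exp(-2.64500) = 0.0472117
  f_C = (1/(1.2·√(2π)))·exp(−(1.18−8.5)²/(2·1.2²)) = 0.332452·exp(-18.60500) = 2.7649e-09
Unnormalised posteriors:
  π_A·f_A = 0.12 × 0.0740154 = 0.00888185
  π_B·f_B = 0.42 × 0.0472117 = 0.0198289
  π_C·f_C = 0.46 × 2.7649e-09 = 1.27186e-09
Normaliser: 0.00888185 + 0.0198289 + 1.27186e-09 = 0.0287108
So the posterior for Population B is 0.0198289 / 0.0287108 ≈ 0.691.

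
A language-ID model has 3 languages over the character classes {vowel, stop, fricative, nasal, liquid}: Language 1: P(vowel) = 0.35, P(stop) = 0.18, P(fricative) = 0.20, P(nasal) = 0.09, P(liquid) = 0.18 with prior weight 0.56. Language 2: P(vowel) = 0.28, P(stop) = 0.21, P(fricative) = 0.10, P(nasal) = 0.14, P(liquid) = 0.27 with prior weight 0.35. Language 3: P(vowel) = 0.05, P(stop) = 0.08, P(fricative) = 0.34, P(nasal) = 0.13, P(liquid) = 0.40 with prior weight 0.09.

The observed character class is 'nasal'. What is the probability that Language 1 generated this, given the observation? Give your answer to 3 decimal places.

0.454

P(component k | x) = w_k·f_k(x) / marginal(x), where marginal(x) = Σ_j w_j·f_j(x).
Component likelihoods at x = 'nasal':
  p_1 = 0.09
  p_2 = 0.14
  p_3 = 0.13
Unnormalised posteriors:
  w_1·p_1 = 0.56 × 0.09 = 0.0504
  w_2·p_2 = 0.35 × 0.14 = 0.049
  w_3·p_3 = 0.09 × 0.13 = 0.0117
Denominator: 0.0504 + 0.049 + 0.0117 = 0.1111
P(Language 1 | x) ≈ 0.454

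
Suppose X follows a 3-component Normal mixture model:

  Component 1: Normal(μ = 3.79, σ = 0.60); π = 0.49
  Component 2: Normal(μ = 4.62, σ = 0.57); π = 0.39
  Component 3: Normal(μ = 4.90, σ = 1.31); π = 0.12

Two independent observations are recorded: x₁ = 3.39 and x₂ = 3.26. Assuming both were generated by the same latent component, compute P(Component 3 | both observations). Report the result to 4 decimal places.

Apply Bayes' rule: the posterior for each component is proportional to its prior times its likelihood at x.
Since both observations come from the same component, the likelihood for component k is f_k(x₁)·f_k(x₂).
  f_1 = [0.532413] × [0.450115] = 0.239647
  f_2 = [0.0682161] × [0.0406306] = 0.00277166
  f_3 = [0.15672] × [0.139094] = 0.0217989
Multiply by the mixture weights:
  P(Z=1)·f_1 = 0.49 × 0.239647 = 0.117427
  P(Z=2)·f_2 = 0.39 × 0.00277166 = 0.00108095
  P(Z=3)·f_3 = 0.12 × 0.0217989 = 0.00261587
Marginal: 0.117427 + 0.00108095 + 0.00261587 = 0.121124
P(Component 3 | x₁,x₂) = 0.00261587 / 0.121124 ≈ 0.0216

0.0216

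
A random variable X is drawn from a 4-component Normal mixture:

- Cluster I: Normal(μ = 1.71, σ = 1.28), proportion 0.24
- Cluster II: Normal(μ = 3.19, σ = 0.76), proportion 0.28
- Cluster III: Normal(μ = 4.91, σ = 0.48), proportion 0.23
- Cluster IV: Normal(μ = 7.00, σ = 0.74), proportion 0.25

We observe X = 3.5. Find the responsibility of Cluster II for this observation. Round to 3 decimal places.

0.815

The responsibility of component k is P(Z=k) f_k(x) divided by Σ_j P(Z=j) f_j(x).
Component likelihoods at x = 3.5:
  f_I = 0.117231
  f_II = 0.483023
  f_III = 0.0111154
  f_IV = 7.48204e-06
Unnormalised posteriors:
  P(Z=I)·f_I = 0.24 × 0.117231 = 0.0281353
  P(Z=II)·f_II = 0.28 × 0.483023 = 0.135246
  P(Z=III)·f_III = 0.23 × 0.0111154 = 0.00255655
  P(Z=IV)·f_IV = 0.25 × 7.48204e-06 = 1.87051e-06
Evidence: 0.0281353 + 0.135246 + 0.00255655 + 1.87051e-06 = 0.16594
So the posterior for Cluster II is 0.135246 / 0.16594 ≈ 0.815.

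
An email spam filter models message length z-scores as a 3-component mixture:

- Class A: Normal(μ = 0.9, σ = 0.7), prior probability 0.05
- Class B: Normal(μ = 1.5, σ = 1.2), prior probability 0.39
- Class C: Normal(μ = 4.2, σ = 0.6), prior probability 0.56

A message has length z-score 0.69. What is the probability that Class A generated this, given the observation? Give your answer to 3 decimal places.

0.209

The responsibility of component k is π_k f_k(x) divided by Σ_j π_j f_j(x).
Component likelihoods at x = 0.69:
  L_A = (1/(0.7·√(2π)))·exp(−(0.69−0.9)²/(2·0.7²)) = 0.569918·exp(-0.04500) = 0.54484
  L_B = (1/(1.2·√(2π)))·exp(−(0.69−1.5)²/(2·1.2²)) = 0.332452·exp(-0.22781) = 0.264723
  L_C = (1/(0.6·√(2π)))·exp(−(0.69−4.2)²/(2·0.6²)) = 0.664904·exp(-17.11125) = 2.46285e-08
Weight by the priors:
  π_A·L_A = 0.05 × 0.54484 = 0.027242
  π_B·L_B = 0.39 × 0.264723 = 0.103242
  π_C·L_C = 0.56 × 2.46285e-08 = 1.37919e-08
Denominator: 0.027242 + 0.103242 + 1.37919e-08 = 0.130484
So the posterior for Class A is 0.027242 / 0.130484 ≈ 0.209.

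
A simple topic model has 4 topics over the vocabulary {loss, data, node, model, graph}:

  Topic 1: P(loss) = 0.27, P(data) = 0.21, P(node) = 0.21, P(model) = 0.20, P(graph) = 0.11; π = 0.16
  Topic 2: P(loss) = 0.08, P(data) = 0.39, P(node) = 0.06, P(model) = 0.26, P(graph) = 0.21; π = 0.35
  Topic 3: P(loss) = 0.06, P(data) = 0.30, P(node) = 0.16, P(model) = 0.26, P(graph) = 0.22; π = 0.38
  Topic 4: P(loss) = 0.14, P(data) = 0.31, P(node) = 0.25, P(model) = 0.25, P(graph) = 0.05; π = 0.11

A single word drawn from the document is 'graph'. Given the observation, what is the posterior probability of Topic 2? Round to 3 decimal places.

0.408

Apply Bayes' rule: the posterior for each component is proportional to its prior times its likelihood at x.
Component likelihoods at x = 'graph':
  f_1 = 0.11
  f_2 = 0.21
  f_3 = 0.22
  f_4 = 0.05
Prior × likelihood for each component:
  π_1·f_1 = 0.16 × 0.11 = 0.0176
  π_2·f_2 = 0.35 × 0.21 = 0.0735
  π_3·f_3 = 0.38 × 0.22 = 0.0836
  π_4·f_4 = 0.11 × 0.05 = 0.0055
Denominator: 0.0176 + 0.0735 + 0.0836 + 0.0055 = 0.1802
Responsibility of Topic 2: 0.0735 / 0.1802 ≈ 0.408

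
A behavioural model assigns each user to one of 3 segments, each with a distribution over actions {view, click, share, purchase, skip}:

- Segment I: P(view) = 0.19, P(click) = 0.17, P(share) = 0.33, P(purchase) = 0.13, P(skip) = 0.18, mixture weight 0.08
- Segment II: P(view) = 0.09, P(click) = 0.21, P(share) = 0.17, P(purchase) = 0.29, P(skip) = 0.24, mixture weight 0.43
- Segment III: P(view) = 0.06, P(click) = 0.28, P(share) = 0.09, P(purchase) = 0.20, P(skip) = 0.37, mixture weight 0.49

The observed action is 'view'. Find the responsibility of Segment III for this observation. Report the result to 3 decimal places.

0.353

Posterior ∝ prior × likelihood, so P(k | x) ∝ P(Z=k) f_k(x); normalise over all components.
Component likelihoods at x = 'view':
  L_I = 0.19
  L_II = 0.09
  L_III = 0.06
Prior × likelihood for each component:
  P(Z=I)·L_I = 0.08 × 0.19 = 0.0152
  P(Z=II)·L_II = 0.43 × 0.09 = 0.0387
  P(Z=III)·L_III = 0.49 × 0.06 = 0.0294
Marginal: 0.0152 + 0.0387 + 0.0294 = 0.0833
P(Segment III | the observation) = 0.0294 / 0.0833 ≈ 0.353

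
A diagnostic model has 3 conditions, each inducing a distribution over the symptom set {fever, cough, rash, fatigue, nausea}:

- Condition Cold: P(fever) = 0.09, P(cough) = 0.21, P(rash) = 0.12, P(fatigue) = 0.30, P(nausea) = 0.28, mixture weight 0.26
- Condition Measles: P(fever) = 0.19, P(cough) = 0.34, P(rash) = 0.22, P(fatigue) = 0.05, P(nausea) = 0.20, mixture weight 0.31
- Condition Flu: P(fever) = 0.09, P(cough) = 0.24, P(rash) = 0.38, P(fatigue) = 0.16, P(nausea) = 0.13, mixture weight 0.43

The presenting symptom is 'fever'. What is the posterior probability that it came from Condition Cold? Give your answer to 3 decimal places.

0.193

The responsibility of component k is π_k f_k(x) divided by Σ_j π_j f_j(x).
Categorical probabilities:
  f_Cold = 0.09
  f_Measles = 0.19
  f_Flu = 0.09
Multiply by the mixture weights:
  π_Cold·f_Cold = 0.26 × 0.09 = 0.0234
  π_Measles·f_Measles = 0.31 × 0.19 = 0.0589
  π_Flu·f_Flu = 0.43 × 0.09 = 0.0387
Evidence: 0.0234 + 0.0589 + 0.0387 = 0.121
P(Condition Cold | 'fever') = 0.0234 / 0.121 ≈ 0.193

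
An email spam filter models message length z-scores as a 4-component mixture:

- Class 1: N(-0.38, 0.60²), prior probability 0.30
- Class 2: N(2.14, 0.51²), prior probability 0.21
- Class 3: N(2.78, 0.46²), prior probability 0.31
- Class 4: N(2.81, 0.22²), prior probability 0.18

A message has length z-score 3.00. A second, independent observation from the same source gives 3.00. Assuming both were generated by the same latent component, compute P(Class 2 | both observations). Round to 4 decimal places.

0.0158

By Bayes' theorem, P(k | x) = π_k f_k(x) / Σ_j π_j f_j(x).
Since both observations come from the same component, the likelihood for component k is f_k(x₁)·f_k(x₂).
  f_1 = [8.54499e-08] × [8.54499e-08] = 7.30169e-15
  f_2 = [0.188746] × [0.188746] = 0.0356249
  f_3 = [0.773541] × [0.773541] = 0.598366
  f_4 = [1.24889] × [1.24889] = 1.55973
Prior × likelihood for each component:
  π_1·f_1 = 0.30 × 7.30169e-15 = 2.19051e-15
  π_2·f_2 = 0.21 × 0.0356249 = 0.00748123
  π_3·f_3 = 0.31 × 0.598366 = 0.185493
  π_4·f_4 = 0.18 × 1.55973 = 0.280751
Denominator: 2.19051e-15 + 0.00748123 + 0.185493 + 0.280751 = 0.473725
P(Class 2 | x₁, x₂) = 0.00748123 / 0.473725 ≈ 0.0158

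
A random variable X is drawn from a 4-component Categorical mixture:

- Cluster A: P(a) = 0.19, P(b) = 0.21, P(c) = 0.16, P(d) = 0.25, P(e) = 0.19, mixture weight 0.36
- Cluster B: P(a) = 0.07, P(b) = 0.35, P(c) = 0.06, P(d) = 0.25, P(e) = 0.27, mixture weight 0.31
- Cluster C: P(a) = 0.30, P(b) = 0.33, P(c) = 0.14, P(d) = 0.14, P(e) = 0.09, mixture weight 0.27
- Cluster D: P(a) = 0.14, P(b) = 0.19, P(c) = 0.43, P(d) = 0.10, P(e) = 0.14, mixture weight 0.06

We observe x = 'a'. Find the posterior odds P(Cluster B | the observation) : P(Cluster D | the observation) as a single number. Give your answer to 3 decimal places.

2.583

Posterior odds = (P(Z=i) f_i(x)) / (P(Z=j) f_j(x)); the normalising sum cancels.
Categorical probabilities:
  f_A = 0.19
  f_B = 0.07
  f_C = 0.3
  f_D = 0.14
0.0217 / 0.0084 ≈ 2.583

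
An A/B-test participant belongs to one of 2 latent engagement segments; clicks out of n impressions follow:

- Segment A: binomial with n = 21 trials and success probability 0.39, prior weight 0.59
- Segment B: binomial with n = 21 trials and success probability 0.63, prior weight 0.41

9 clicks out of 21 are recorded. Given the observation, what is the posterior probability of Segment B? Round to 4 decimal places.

0.1143

By Bayes' theorem, P(k | x) = π_k f_k(x) / Σ_j π_j f_j(x).
Binomial probabilities:
  L_A = 0.162848
  L_B = 0.0302503
Unnormalised posteriors:
  π_A·L_A = 0.59 × 0.162848 = 0.0960805
  π_B·L_B = 0.41 × 0.0302503 = 0.0124026
Evidence: 0.0960805 + 0.0124026 = 0.108483
So the posterior for Segment B is 0.0124026 / 0.108483 ≈ 0.1143.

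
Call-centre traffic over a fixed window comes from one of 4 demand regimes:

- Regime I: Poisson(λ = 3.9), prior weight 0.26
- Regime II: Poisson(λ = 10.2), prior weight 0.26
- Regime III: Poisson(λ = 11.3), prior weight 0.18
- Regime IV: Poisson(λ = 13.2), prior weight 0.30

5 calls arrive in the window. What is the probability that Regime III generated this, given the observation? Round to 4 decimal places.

The responsibility of component k is π_k f_k(x) divided by Σ_j π_j f_j(x).
Evaluate each component's likelihood at the observed value:
  f_I = e^(−3.9)·3.9^5/5! = 0.152193
  f_II = e^(−10.2)·10.2^5/5! = 0.0341992
  f_III = e^(−11.3)·11.3^5/5! = 0.0189969
  f_IV = e^(−13.2)·13.2^5/5! = 0.00618018
Prior × likelihood for each component:
  π_I·f_I = 0.26 × 0.152193 = 0.0395701
  π_II·f_II = 0.26 × 0.0341992 = 0.00889179
  π_III·f_III = 0.18 × 0.0189969 = 0.00341945
  π_IV·f_IV = 0.30 × 0.00618018 = 0.00185405
Normaliser: 0.0395701 + 0.00889179 + 0.00341945 + 0.00185405 = 0.0537353
P(Regime III | data) = 0.00341945 / 0.0537353 ≈ 0.0636

0.0636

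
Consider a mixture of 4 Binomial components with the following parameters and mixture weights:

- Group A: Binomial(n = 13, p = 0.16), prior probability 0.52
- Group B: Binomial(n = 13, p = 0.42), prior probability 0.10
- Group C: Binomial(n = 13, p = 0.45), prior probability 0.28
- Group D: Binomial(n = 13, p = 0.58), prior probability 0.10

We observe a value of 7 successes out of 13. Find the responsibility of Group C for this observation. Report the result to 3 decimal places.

0.575

P(component k | x) = π_k·f_k(x) / marginal(x), where marginal(x) = Σ_j π_j·f_j(x).
Evaluate each component's likelihood at the observed value:
  L_A = C(13,7)·0.16^7·0.84^6 = 1716·2.68435e-06·0.351298 = 0.0016182
  L_B = C(13,7)·0.42^7·0.58^6 = 1716·0.00230539·0.0380687 = 0.150602
  L_C = C(13,7)·0.45^7·0.55^6 = 1716·0.00373669·0.0276806 = 0.177493
  L_D = C(13,7)·0.58^7·0.42^6 = 1716·0.0220798·0.00548903 = 0.207974
Multiply by the mixture weights:
  π_A·L_A = 0.52 × 0.0016182 = 0.000841465
  π_B·L_B = 0.10 × 0.150602 = 0.0150602
  π_C·L_C = 0.28 × 0.177493 = 0.049698
  π_D·L_D = 0.10 × 0.207974 = 0.0207974
Sum: 0.000841465 + 0.0150602 + 0.049698 + 0.0207974 = 0.0863971
So the posterior for Group C is 0.049698 / 0.0863971 ≈ 0.575.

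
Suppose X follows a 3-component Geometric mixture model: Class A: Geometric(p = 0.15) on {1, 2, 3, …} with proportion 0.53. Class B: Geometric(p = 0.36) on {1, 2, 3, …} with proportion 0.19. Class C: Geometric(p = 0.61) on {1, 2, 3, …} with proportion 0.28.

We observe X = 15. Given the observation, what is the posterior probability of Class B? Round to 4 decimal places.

0.0159

Posterior ∝ prior × likelihood, so P(k | x) ∝ P(Z=k) f_k(x); normalise over all components.
Component likelihoods at x = 15:
  f_A = 0.15·(1−0.15)^14 = 0.15·0.10277 = 0.0154155
  f_B = 0.36·(1−0.36)^14 = 0.36·0.00193428 = 0.000696341
  f_C = 0.61·(1−0.61)^14 = 0.61·1.88323e-06 = 1.14877e-06
Multiply by the mixture weights:
  P(Z=A)·f_A = 0.53 × 0.0154155 = 0.00817019
  P(Z=B)·f_B = 0.19 × 0.000696341 = 0.000132305
  P(Z=C)·f_C = 0.28 × 1.14877e-06 = 3.21657e-07
Marginal: 0.00817019 + 0.000132305 + 3.21657e-07 = 0.00830282
Responsibility of Class B: 0.000132305 / 0.00830282 ≈ 0.0159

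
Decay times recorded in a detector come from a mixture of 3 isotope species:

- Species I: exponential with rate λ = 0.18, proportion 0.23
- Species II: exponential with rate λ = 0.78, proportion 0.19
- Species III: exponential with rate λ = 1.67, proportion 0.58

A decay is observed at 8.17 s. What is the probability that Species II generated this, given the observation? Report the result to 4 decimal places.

P(component k | x) = P(Z=k)·f_k(x) / marginal(x), where marginal(x) = Σ_j P(Z=j)·f_j(x).
Evaluate each component's likelihood at the observed value:
  p_I = 0.18·e^(−0.18·8.17) = 0.18·e^(−1.4706) = 0.0413618
  p_II = 0.78·e^(−0.78·8.17) = 0.78·e^(−6.3726) = 0.00133202
  p_III = 1.67·e^(−1.67·8.17) = 1.67·e^(−13.6439) = 1.98265e-06
Prior × likelihood for each component:
  P(Z=I)·p_I = 0.23 × 0.0413618 = 0.00951321
  P(Z=II)·p_II = 0.19 × 0.00133202 = 0.000253083
  P(Z=III)·p_III = 0.58 × 1.98265e-06 = 1.14994e-06
Normaliser: 0.00951321 + 0.000253083 + 1.14994e-06 = 0.00976744
P(Species II | data) ≈ 0.0259

0.0259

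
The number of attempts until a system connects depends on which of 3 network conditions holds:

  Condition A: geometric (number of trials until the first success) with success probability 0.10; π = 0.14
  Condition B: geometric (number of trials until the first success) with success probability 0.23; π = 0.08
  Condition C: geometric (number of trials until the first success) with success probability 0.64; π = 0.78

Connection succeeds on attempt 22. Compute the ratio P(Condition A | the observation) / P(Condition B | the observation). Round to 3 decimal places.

20.142

Posterior odds = (π_i f_i(x)) / (π_j f_j(x)); the normalising sum cancels.
Geometric probabilities:
  f_A = 0.10·(1−0.10)^21 = 0.10·0.109419 = 0.0109419
  f_B = 0.23·(1−0.23)^21 = 0.23·0.00413338 = 0.000950677
  f_C = 0.64·(1−0.64)^21 = 0.64·4.8123e-10 = 3.07987e-10
Odds = (0.14/0.08) × (0.0109419/0.000950677) = 1.75 × 11.5096 ≈ 20.142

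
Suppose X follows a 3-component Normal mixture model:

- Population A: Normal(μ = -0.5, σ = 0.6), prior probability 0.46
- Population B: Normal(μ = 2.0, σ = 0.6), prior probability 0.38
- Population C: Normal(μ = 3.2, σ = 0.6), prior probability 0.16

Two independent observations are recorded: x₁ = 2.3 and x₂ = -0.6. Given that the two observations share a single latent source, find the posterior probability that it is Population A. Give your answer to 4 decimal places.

Apply Bayes' rule: the posterior for each component is proportional to its prior times its likelihood at x.
Since both observations come from the same component, the likelihood for component k is f_k(x₁)·f_k(x₂).
  L_A = [(1/(0.6·√(2π)))·exp(−(2.3−-0.5)²/(2·0.6²)) = 0.664904·exp(-10.88889) = 1.24101e-05] × [0.655733] = 8.13769e-06
  L_B = [(1/(0.6·√(2π)))·exp(−(2.3−2.0)²/(2·0.6²)) = 0.664904·exp(-0.12500) = 0.586776] × [5.56181e-05] = 3.26353e-05
  L_C = [(1/(0.6·√(2π)))·exp(−(2.3−3.2)²/(2·0.6²)) = 0.664904·exp(-1.12500) = 0.215863] × [1.29641e-09] = 2.79846e-10
Weight by the priors:
  π_A·L_A = 0.46 × 8.13769e-06 = 3.74334e-06
  π_B·L_B = 0.38 × 3.26353e-05 = 1.24014e-05
  π_C·L_C = 0.16 × 2.79846e-10 = 4.47754e-11
Normaliser: 3.74334e-06 + 1.24014e-05 + 4.47754e-11 = 1.61448e-05
P(Population A | x₁,x₂) ≈ 0.2319

0.2319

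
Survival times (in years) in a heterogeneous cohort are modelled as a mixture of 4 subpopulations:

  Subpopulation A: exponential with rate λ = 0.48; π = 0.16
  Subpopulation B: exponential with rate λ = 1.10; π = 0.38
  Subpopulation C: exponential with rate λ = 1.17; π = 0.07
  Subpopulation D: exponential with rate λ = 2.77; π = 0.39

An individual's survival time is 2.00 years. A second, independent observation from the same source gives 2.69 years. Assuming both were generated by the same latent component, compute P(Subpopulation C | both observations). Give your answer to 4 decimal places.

0.0573

Posterior ∝ prior × likelihood, so P(k | x) ∝ w_k f_k(x); normalise over all components.
Since both observations come from the same component, the likelihood for component k is f_k(x₁)·f_k(x₂).
  f_A = [0.183789] × [0.131972] = 0.0242549
  f_B = [0.121883] × [0.0570578] = 0.00695441
  f_C = [0.112703] × [0.0502725] = 0.00566588
  f_D = [0.0108765] × [0.0016085] = 1.74948e-05
Weight by the priors:
  w_A·f_A = 0.16 × 0.0242549 = 0.00388078
  w_B·f_B = 0.38 × 0.00695441 = 0.00264267
  w_C·f_C = 0.07 × 0.00566588 = 0.000396612
  w_D·f_D = 0.39 × 1.74948e-05 = 6.82298e-06
Marginal: 0.00388078 + 0.00264267 + 0.000396612 + 6.82298e-06 = 0.00692689
So the posterior for Subpopulation C is 0.000396612 / 0.00692689 ≈ 0.0573.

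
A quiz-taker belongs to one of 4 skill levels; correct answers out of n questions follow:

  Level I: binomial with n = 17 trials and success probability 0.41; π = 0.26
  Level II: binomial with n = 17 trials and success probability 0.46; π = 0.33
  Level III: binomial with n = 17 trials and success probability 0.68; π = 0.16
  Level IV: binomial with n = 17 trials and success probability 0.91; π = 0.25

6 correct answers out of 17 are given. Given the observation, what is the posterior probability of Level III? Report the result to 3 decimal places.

Posterior ∝ prior × likelihood, so P(k | x) ∝ w_k f_k(x); normalise over all components.
Binomial probabilities:
  L_I = C(17,6)·0.41^6·0.59^11 = 12376·0.0047501·0.00301559 = 0.177278
  L_II = C(17,6)·0.46^6·0.54^11 = 12376·0.0094743·0.0011385 = 0.133493
  L_III = C(17,6)·0.68^6·0.32^11 = 12376·0.0988675·3.60288e-06 = 0.00440843
  L_IV = C(17,6)·0.91^6·0.09^11 = 12376·0.567869·3.13811e-12 = 2.20545e-08
Multiply by the mixture weights:
  w_I·L_I = 0.26 × 0.177278 = 0.0460924
  w_II·L_II = 0.33 × 0.133493 = 0.0440527
  w_III·L_III = 0.16 × 0.00440843 = 0.000705348
  w_IV·L_IV = 0.25 × 2.20545e-08 = 5.51361e-09
Denominator: 0.0460924 + 0.0440527 + 0.000705348 + 5.51361e-09 = 0.0908504
P(Level III | 6 correct answers out of 17) = 0.000705348 / 0.0908504 ≈ 0.008

0.008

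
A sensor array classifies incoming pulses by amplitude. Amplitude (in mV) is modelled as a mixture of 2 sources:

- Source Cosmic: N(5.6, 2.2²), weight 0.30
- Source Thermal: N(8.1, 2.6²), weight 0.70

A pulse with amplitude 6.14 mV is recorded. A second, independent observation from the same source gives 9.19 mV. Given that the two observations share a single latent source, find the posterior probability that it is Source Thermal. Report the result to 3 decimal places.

Apply Bayes' rule: the posterior for each component is proportional to its prior times its likelihood at x.
Since both observations come from the same component, the likelihood for component k is f_k(x₁)·f_k(x₂).
  f_Cosmic = [0.175956] × [0.0478918] = 0.00842686
  f_Thermal = [0.115488] × [0.140531] = 0.0162296
Weight by the priors:
  w_Cosmic·f_Cosmic = 0.30 × 0.00842686 = 0.00252806
  w_Thermal·f_Thermal = 0.70 × 0.0162296 = 0.0113607
Normaliser: 0.00252806 + 0.0113607 = 0.0138888
Responsibility of Source Thermal: 0.0113607 / 0.0138888 ≈ 0.818

0.818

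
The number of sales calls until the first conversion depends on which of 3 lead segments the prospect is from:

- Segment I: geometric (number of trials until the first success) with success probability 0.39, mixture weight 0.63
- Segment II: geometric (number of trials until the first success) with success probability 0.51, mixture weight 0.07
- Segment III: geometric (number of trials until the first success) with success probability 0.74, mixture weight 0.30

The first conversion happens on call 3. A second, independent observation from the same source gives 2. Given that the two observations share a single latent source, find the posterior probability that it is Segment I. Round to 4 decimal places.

Posterior ∝ prior × likelihood, so P(k | x) ∝ π_k f_k(x); normalise over all components.
Since both observations come from the same component, the likelihood for component k is f_k(x₁)·f_k(x₂).
  L_I = [0.39·(1−0.39)^2 = 0.39·0.3721 = 0.145119] × [0.2379] = 0.0345238
  L_II = [0.51·(1−0.51)^2 = 0.51·0.2401 = 0.122451] × [0.2499] = 0.0306005
  L_III = [0.74·(1−0.74)^2 = 0.74·0.0676 = 0.050024] × [0.1924] = 0.00962462
Unnormalised posteriors:
  π_I·L_I = 0.63 × 0.0345238 = 0.02175
  π_II·L_II = 0.07 × 0.0306005 = 0.00214204
  π_III·L_III = 0.30 × 0.00962462 = 0.00288739
Normaliser: 0.02175 + 0.00214204 + 0.00288739 = 0.0267794
Responsibility of Segment I: 0.02175 / 0.0267794 ≈ 0.8122

0.8122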